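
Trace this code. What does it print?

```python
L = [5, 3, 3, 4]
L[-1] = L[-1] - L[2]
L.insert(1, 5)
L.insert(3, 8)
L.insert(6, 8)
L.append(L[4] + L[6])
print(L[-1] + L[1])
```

16

L[-1] = L[-1]-L[2] = 4-3 = 1 → [5, 3, 3, 1]
insert 5 at 1 → [5, 5, 3, 3, 1]
insert 8 at 3 → [5, 5, 3, 8, 3, 1]
insert 8 at 6 → [5, 5, 3, 8, 3, 1, 8]
append L[4]+L[6] = 3+8 = 11 → [5, 5, 3, 8, 3, 1, 8, 11]
L[-1]+L[1] = 11+5 = 16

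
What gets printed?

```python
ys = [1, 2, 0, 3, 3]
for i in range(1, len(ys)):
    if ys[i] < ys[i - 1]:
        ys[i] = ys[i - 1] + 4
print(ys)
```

[1, 2, 6, 10, 14]

i=1: 2>=1, unchanged → [1, 2, 0, 3, 3]
i=2: 0<2, ys[2] = 2+4 = 6 → [1, 2, 6, 3, 3]
i=3: 3<6, ys[3] = 6+4 = 10 → [1, 2, 6, 10, 3]
i=4: 3<10, ys[4] = 10+4 = 14 → [1, 2, 6, 10, 14]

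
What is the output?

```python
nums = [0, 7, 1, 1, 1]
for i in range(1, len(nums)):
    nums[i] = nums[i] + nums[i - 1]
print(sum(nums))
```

34

i=1: nums[1] = 7+0 = 7 → [0, 7, 1, 1, 1]
i=2: nums[2] = 1+7 = 8 → [0, 7, 8, 1, 1]
i=3: nums[3] = 1+8 = 9 → [0, 7, 8, 9, 1]
i=4: nums[4] = 1+9 = 10 → [0, 7, 8, 9, 10]
sum = 34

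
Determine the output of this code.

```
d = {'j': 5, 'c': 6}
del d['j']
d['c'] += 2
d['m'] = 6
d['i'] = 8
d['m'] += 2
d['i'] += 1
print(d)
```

del 'j' → {'c': 6}
d['c'] = 6+2 = 8 → {'c': 8}
d['m'] = 6 → {'c': 8, 'm': 6}
d['i'] = 8 → {'c': 8, 'm': 6, 'i': 8}
d['m'] = 6+2 = 8 → {'c': 8, 'm': 8, 'i': 8}
d['i'] = 8+1 = 9 → {'c': 8, 'm': 8, 'i': 9}

{'c': 8, 'm': 8, 'i': 9}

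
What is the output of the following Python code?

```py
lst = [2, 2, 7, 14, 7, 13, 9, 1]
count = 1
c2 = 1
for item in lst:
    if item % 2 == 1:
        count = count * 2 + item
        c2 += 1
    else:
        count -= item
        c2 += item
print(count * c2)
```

-1944

item=2: not odd, count = 1-2 = -1; c2=3
item=2: not odd, count = (-1)-2 = -3; c2=5
item=7: odd, count = (-3)*2+7 = 1; c2=6
item=14: not odd, count = 1-14 = -13; c2=20
item=7: odd, count = (-13)*2+7 = -19; c2=21
item=13: odd, count = (-19)*2+13 = -25; c2=22
item=9: odd, count = (-25)*2+9 = -41; c2=23
item=1: odd, count = (-41)*2+1 = -81; c2=24
count*c2 = (-81)*24 = -1944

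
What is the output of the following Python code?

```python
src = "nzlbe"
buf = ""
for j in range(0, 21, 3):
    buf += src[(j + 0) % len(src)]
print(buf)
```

j=0: add src[0]='n' → 'n'
j=3: add src[3]='b' → 'nb'
j=6: add src[1]='z' → 'nbz'
j=9: add src[4]='e' → 'nbze'
j=12: add src[2]='l' → 'nbzel'
j=15: add src[0]='n' → 'nbzeln'
j=18: add src[3]='b' → 'nbzelnb'

nbzelnb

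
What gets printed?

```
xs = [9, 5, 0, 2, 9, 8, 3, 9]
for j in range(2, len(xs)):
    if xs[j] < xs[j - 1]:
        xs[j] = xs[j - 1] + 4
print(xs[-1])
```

j=2: 0<5, xs[2] = 5+4 = 9 → [9, 5, 9, 2, 9, 8, 3, 9]
j=3: 2<9, xs[3] = 9+4 = 13 → [9, 5, 9, 13, 9, 8, 3, 9]
j=4: 9<13, xs[4] = 13+4 = 17 → [9, 5, 9, 13, 17, 8, 3, 9]
j=5: 8<17, xs[5] = 17+4 = 21 → [9, 5, 9, 13, 17, 21, 3, 9]
j=6: 3<21, xs[6] = 21+4 = 25 → [9, 5, 9, 13, 17, 21, 25, 9]
j=7: 9<25, xs[7] = 25+4 = 29 → [9, 5, 9, 13, 17, 21, 25, 29]

29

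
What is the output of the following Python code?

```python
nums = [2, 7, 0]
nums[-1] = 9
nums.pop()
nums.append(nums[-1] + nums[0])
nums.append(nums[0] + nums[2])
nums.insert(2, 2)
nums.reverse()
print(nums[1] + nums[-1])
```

11

nums[-1] = 9 → [2, 7, 9]
pop() removes 9 → [2, 7]
append nums[-1]+nums[0] = 7+2 = 9 → [2, 7, 9]
append nums[0]+nums[2] = 2+9 = 11 → [2, 7, 9, 11]
insert 2 at 2 → [2, 7, 2, 9, 11]
reverse → [11, 9, 2, 7, 2]
nums[1]+nums[-1] = 9+2 = 11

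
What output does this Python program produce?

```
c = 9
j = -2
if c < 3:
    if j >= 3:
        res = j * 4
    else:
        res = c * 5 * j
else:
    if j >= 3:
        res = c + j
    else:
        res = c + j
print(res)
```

c=9, j=-2
c < 3 is False; j >= 3 is False
→ res = c + j = 7

7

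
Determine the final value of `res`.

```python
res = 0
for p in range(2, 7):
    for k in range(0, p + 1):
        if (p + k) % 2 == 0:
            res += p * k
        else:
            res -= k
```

135

p=2,k=0: even sum, res = 0+0 = 0
p=2,k=1: odd sum, res = 0-1 = -1
p=2,k=2: even sum, res = (-1)+4 = 3
p=3,k=0: odd sum, res = 3-0 = 3
p=3,k=1: even sum, res = 3+3 = 6
p=3,k=2: odd sum, res = 6-2 = 4
p=3,k=3: even sum, res = 4+9 = 13
p=4,k=0: even sum, res = 13+0 = 13
p=4,k=1: odd sum, res = 13-1 = 12
p=4,k=2: even sum, res = 12+8 = 20
p=4,k=3: odd sum, res = 20-3 = 17
p=4,k=4: even sum, res = 17+16 = 33
p=5,k=0: odd sum, res = 33-0 = 33
p=5,k=1: even sum, res = 33+5 = 38
p=5,k=2: odd sum, res = 38-2 = 36
p=5,k=3: even sum, res = 36+15 = 51
p=5,k=4: odd sum, res = 51-4 = 47
p=5,k=5: even sum, res = 47+25 = 72
p=6,k=0: even sum, res = 72+0 = 72
p=6,k=1: odd sum, res = 72-1 = 71
p=6,k=2: even sum, res = 71+12 = 83
p=6,k=3: odd sum, res = 83-3 = 80
p=6,k=4: even sum, res = 80+24 = 104
p=6,k=5: odd sum, res = 104-5 = 99
p=6,k=6: even sum, res = 99+36 = 135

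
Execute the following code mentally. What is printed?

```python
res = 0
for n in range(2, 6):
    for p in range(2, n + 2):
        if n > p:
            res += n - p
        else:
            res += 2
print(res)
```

n=2,p=2: not 2>2, res = 0+2 = 2
n=2,p=3: not 2>3, res = 2+2 = 4
n=3,p=2: 3>2, res = 4+1 = 5
n=3,p=3: not 3>3, res = 5+2 = 7
n=3,p=4: not 3>4, res = 7+2 = 9
n=4,p=2: 4>2, res = 9+2 = 11
n=4,p=3: 4>3, res = 11+1 = 12
n=4,p=4: not 4>4, res = 12+2 = 14
n=4,p=5: not 4>5, res = 14+2 = 16
n=5,p=2: 5>2, res = 16+3 = 19
n=5,p=3: 5>3, res = 19+2 = 21
n=5,p=4: 5>4, res = 21+1 = 22
n=5,p=5: not 5>5, res = 22+2 = 24
n=5,p=6: not 5>6, res = 24+2 = 26

26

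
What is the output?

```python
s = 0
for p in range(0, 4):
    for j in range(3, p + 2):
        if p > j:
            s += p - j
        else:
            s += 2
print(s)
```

p=2,j=3: not 2>3, s = 0+2 = 2
p=3,j=3: not 3>3, s = 2+2 = 4
p=3,j=4: not 3>4, s = 4+2 = 6

6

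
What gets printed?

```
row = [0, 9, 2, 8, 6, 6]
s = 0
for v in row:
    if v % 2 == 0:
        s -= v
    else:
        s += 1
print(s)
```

v=0: even, s = 0-0 = 0
v=9: not even, s = 0+1 = 1
v=2: even, s = 1-2 = -1
v=8: even, s = (-1)-8 = -9
v=6: even, s = (-9)-6 = -15
v=6: even, s = (-15)-6 = -21

-21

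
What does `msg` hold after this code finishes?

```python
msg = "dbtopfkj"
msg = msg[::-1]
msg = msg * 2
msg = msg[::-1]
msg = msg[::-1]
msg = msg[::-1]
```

'dbtopfkjdbtopfkj'

reverse → 'jkfpotbd'
repeat ×2 → 'jkfpotbdjkfpotbd'
reverse → 'dbtopfkjdbtopfkj'
reverse → 'jkfpotbdjkfpotbd'
reverse → 'dbtopfkjdbtopfkj'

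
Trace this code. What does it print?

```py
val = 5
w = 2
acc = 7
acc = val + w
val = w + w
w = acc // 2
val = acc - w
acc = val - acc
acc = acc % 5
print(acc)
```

acc = 5+2 = 7
val = 2+2 = 4
w = 7//2 = 3
val = 7-3 = 4
acc = 4-7 = -3
acc = (-3)%5 = 2

2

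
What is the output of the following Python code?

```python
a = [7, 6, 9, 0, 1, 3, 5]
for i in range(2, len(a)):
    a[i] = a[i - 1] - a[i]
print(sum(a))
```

i=2: a[2] = 6-9 = -3 → [7, 6, -3, 0, 1, 3, 5]
i=3: a[3] = (-3)-0 = -3 → [7, 6, -3, -3, 1, 3, 5]
i=4: a[4] = (-3)-1 = -4 → [7, 6, -3, -3, -4, 3, 5]
i=5: a[5] = (-4)-3 = -7 → [7, 6, -3, -3, -4, -7, 5]
i=6: a[6] = (-7)-5 = -12 → [7, 6, -3, -3, -4, -7, -12]
sum = -16

-16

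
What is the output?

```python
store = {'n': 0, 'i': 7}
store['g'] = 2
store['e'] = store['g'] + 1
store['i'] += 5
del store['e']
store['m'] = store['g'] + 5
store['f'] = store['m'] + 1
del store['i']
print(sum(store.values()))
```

17

store['g'] = 2 → {'n': 0, 'i': 7, 'g': 2}
store['e'] = store['g']+1 = 3 → {'n': 0, 'i': 7, 'g': 2, 'e': 3}
store['i'] = 7+5 = 12 → {'n': 0, 'i': 12, 'g': 2, 'e': 3}
del 'e' → {'n': 0, 'i': 12, 'g': 2}
store['m'] = store['g']+5 = 7 → {'n': 0, 'i': 12, 'g': 2, 'm': 7}
store['f'] = store['m']+1 = 8 → {'n': 0, 'i': 12, 'g': 2, 'm': 7, 'f': 8}
del 'i' → {'n': 0, 'g': 2, 'm': 7, 'f': 8}
sum of values = 17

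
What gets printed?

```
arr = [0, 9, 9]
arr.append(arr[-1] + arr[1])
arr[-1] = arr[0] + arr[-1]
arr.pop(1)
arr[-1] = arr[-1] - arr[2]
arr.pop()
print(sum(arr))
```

9

append arr[-1]+arr[1] = 9+9 = 18 → [0, 9, 9, 18]
arr[-1] = arr[0]+arr[-1] = 0+18 = 18 → [0, 9, 9, 18]
pop(1) removes 9 → [0, 9, 18]
arr[-1] = arr[-1]-arr[2] = 18-18 = 0 → [0, 9, 0]
pop() removes 0 → [0, 9]
sum = 9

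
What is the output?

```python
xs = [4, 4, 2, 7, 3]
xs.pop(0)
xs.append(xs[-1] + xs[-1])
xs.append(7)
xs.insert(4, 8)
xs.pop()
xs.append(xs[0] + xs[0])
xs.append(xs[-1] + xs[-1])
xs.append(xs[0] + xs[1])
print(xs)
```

[4, 2, 7, 3, 8, 6, 8, 16, 6]

pop(0) removes 4 → [4, 2, 7, 3]
append xs[-1]+xs[-1] = 3+3 = 6 → [4, 2, 7, 3, 6]
append 7 → [4, 2, 7, 3, 6, 7]
insert 8 at 4 → [4, 2, 7, 3, 8, 6, 7]
pop() removes 7 → [4, 2, 7, 3, 8, 6]
append xs[0]+xs[0] = 4+4 = 8 → [4, 2, 7, 3, 8, 6, 8]
append xs[-1]+xs[-1] = 8+8 = 16 → [4, 2, 7, 3, 8, 6, 8, 16]
append xs[0]+xs[1] = 4+2 = 6 → [4, 2, 7, 3, 8, 6, 8, 16, 6]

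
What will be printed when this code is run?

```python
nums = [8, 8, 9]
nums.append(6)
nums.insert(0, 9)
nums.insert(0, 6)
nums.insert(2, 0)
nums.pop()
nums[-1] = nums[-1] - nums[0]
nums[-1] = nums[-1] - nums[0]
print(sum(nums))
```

append 6 → [8, 8, 9, 6]
insert 9 at 0 → [9, 8, 8, 9, 6]
insert 6 at 0 → [6, 9, 8, 8, 9, 6]
insert 0 at 2 → [6, 9, 0, 8, 8, 9, 6]
pop() removes 6 → [6, 9, 0, 8, 8, 9]
nums[-1] = nums[-1]-nums[0] = 9-6 = 3 → [6, 9, 0, 8, 8, 3]
nums[-1] = nums[-1]-nums[0] = 3-6 = -3 → [6, 9, 0, 8, 8, -3]
sum = 28

28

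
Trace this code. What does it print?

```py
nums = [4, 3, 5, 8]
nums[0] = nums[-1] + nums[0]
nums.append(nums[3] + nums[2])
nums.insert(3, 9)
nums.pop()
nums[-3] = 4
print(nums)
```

[12, 3, 4, 9, 8]

nums[0] = nums[-1]+nums[0] = 8+4 = 12 → [12, 3, 5, 8]
append nums[3]+nums[2] = 8+5 = 13 → [12, 3, 5, 8, 13]
insert 9 at 3 → [12, 3, 5, 9, 8, 13]
pop() removes 13 → [12, 3, 5, 9, 8]
nums[-3] = 4 → [12, 3, 4, 9, 8]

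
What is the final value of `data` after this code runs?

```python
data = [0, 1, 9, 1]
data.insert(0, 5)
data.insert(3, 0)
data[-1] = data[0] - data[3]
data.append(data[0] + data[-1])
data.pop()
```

insert 5 at 0 → [5, 0, 1, 9, 1]
insert 0 at 3 → [5, 0, 1, 0, 9, 1]
data[-1] = data[0]-data[3] = 5-0 = 5 → [5, 0, 1, 0, 9, 5]
append data[0]+data[-1] = 5+5 = 10 → [5, 0, 1, 0, 9, 5, 10]
pop() removes 10 → [5, 0, 1, 0, 9, 5]

[5, 0, 1, 0, 9, 5]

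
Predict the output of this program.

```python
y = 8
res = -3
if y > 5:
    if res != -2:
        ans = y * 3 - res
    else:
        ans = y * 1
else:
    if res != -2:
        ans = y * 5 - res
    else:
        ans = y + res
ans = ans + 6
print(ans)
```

33

y=8, res=-3
y > 5 is True; res != -2 is True
→ ans = y * 3 - res = 27
ans = 27+6 = 33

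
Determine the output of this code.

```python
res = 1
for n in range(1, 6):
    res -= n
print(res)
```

n=1: res = 1-1 = 0
n=2: res = 0-2 = -2
n=3: res = (-2)-3 = -5
n=4: res = (-5)-4 = -9
n=5: res = (-9)-5 = -14

-14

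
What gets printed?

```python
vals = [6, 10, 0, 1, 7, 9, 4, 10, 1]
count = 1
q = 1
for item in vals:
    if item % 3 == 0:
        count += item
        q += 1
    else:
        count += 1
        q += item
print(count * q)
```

814

item=6: %3==0, count = 1+6 = 7; q=2
item=10: not %3==0, count = 7+1 = 8; q=12
item=0: %3==0, count = 8+0 = 8; q=13
item=1: not %3==0, count = 8+1 = 9; q=14
item=7: not %3==0, count = 9+1 = 10; q=21
item=9: %3==0, count = 10+9 = 19; q=22
item=4: not %3==0, count = 19+1 = 20; q=26
item=10: not %3==0, count = 20+1 = 21; q=36
item=1: not %3==0, count = 21+1 = 22; q=37
count*q = 22*37 = 814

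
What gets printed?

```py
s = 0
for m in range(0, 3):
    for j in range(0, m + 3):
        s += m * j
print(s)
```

26

m=0,j=0: s = 0+0 = 0
m=0,j=1: s = 0+0 = 0
m=0,j=2: s = 0+0 = 0
m=1,j=0: s = 0+0 = 0
m=1,j=1: s = 0+1 = 1
m=1,j=2: s = 1+2 = 3
m=1,j=3: s = 3+3 = 6
m=2,j=0: s = 6+0 = 6
m=2,j=1: s = 6+2 = 8
m=2,j=2: s = 8+4 = 12
m=2,j=3: s = 12+6 = 18
m=2,j=4: s = 18+8 = 26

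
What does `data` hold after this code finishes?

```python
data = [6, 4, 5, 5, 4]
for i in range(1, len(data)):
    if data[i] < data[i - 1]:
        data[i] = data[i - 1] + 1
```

i=1: 4<6, data[1] = 6+1 = 7 → [6, 7, 5, 5, 4]
i=2: 5<7, data[2] = 7+1 = 8 → [6, 7, 8, 5, 4]
i=3: 5<8, data[3] = 8+1 = 9 → [6, 7, 8, 9, 4]
i=4: 4<9, data[4] = 9+1 = 10 → [6, 7, 8, 9, 10]

[6, 7, 8, 9, 10]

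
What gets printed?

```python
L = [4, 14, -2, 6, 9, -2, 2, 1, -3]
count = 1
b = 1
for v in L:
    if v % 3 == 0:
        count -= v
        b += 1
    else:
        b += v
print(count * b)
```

-231

v=4: not %3==0; b=5
v=14: not %3==0; b=19
v=-2: not %3==0; b=17
v=6: %3==0, count = 1-6 = -5; b=18
v=9: %3==0, count = (-5)-9 = -14; b=19
v=-2: not %3==0; b=17
v=2: not %3==0; b=19
v=1: not %3==0; b=20
v=-3: %3==0, count = (-14)-(-3) = -11; b=21
count*b = (-11)*21 = -231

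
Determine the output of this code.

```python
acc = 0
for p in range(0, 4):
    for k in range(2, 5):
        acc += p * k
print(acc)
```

54

p=0,k=2: acc = 0+0 = 0
p=0,k=3: acc = 0+0 = 0
p=0,k=4: acc = 0+0 = 0
p=1,k=2: acc = 0+2 = 2
p=1,k=3: acc = 2+3 = 5
p=1,k=4: acc = 5+4 = 9
p=2,k=2: acc = 9+4 = 13
p=2,k=3: acc = 13+6 = 19
p=2,k=4: acc = 19+8 = 27
p=3,k=2: acc = 27+6 = 33
p=3,k=3: acc = 33+9 = 42
p=3,k=4: acc = 42+12 = 54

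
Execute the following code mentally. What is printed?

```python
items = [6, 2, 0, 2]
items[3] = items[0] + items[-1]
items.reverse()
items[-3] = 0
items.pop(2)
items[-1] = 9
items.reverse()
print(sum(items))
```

items[3] = items[0]+items[-1] = 6+2 = 8 → [6, 2, 0, 8]
reverse → [8, 0, 2, 6]
items[-3] = 0 → [8, 0, 2, 6]
pop(2) removes 2 → [8, 0, 6]
items[-1] = 9 → [8, 0, 9]
reverse → [9, 0, 8]
sum = 17

17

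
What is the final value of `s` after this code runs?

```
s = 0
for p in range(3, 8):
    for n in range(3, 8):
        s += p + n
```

250

p=3,n=3: s = 0+6 = 6
p=3,n=4: s = 6+7 = 13
p=3,n=5: s = 13+8 = 21
p=3,n=6: s = 21+9 = 30
p=3,n=7: s = 30+10 = 40
p=4,n=3: s = 40+7 = 47
p=4,n=4: s = 47+8 = 55
p=4,n=5: s = 55+9 = 64
p=4,n=6: s = 64+10 = 74
p=4,n=7: s = 74+11 = 85
p=5,n=3: s = 85+8 = 93
p=5,n=4: s = 93+9 = 102
p=5,n=5: s = 102+10 = 112
p=5,n=6: s = 112+11 = 123
p=5,n=7: s = 123+12 = 135
p=6,n=3: s = 135+9 = 144
p=6,n=4: s = 144+10 = 154
p=6,n=5: s = 154+11 = 165
p=6,n=6: s = 165+12 = 177
p=6,n=7: s = 177+13 = 190
p=7,n=3: s = 190+10 = 200
p=7,n=4: s = 200+11 = 211
p=7,n=5: s = 211+12 = 223
p=7,n=6: s = 223+13 = 236
p=7,n=7: s = 236+14 = 250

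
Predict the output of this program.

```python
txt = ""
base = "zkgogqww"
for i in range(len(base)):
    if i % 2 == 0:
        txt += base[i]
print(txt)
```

i=0: add 'z' → 'z'
i=1: skip
i=2: add 'g' → 'zg'
i=3: skip
i=4: add 'g' → 'zgg'
i=5: skip
i=6: add 'w' → 'zggw'
i=7: skip

zggw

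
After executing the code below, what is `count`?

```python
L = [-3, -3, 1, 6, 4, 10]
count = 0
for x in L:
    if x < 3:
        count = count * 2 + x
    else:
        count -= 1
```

x=-3: <3, count = 0*2+(-3) = -3
x=-3: <3, count = (-3)*2+(-3) = -9
x=1: <3, count = (-9)*2+1 = -17
x=6: not <3, count = (-17)-1 = -18
x=4: not <3, count = (-18)-1 = -19
x=10: not <3, count = (-19)-1 = -20

-20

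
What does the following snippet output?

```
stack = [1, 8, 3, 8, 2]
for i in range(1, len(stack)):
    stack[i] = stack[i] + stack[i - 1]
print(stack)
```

[1, 9, 12, 20, 22]

i=1: stack[1] = 8+1 = 9 → [1, 9, 3, 8, 2]
i=2: stack[2] = 3+9 = 12 → [1, 9, 12, 8, 2]
i=3: stack[3] = 8+12 = 20 → [1, 9, 12, 20, 2]
i=4: stack[4] = 2+20 = 22 → [1, 9, 12, 20, 22]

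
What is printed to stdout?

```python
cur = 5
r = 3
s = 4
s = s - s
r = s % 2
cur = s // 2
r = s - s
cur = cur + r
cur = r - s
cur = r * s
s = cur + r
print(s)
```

s = 4-4 = 0
r = 0%2 = 0
cur = 0//2 = 0
r = 0-0 = 0
cur = 0+0 = 0
cur = 0-0 = 0
cur = 0*0 = 0
s = 0+0 = 0

0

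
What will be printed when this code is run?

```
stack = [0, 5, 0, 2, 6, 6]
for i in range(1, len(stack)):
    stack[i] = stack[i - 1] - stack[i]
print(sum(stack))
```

i=1: stack[1] = 0-5 = -5 → [0, -5, 0, 2, 6, 6]
i=2: stack[2] = (-5)-0 = -5 → [0, -5, -5, 2, 6, 6]
i=3: stack[3] = (-5)-2 = -7 → [0, -5, -5, -7, 6, 6]
i=4: stack[4] = (-7)-6 = -13 → [0, -5, -5, -7, -13, 6]
i=5: stack[5] = (-13)-6 = -19 → [0, -5, -5, -7, -13, -19]
sum = -49

-49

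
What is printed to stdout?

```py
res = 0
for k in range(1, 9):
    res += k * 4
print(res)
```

k=1: res = 0+1*4 = 4
k=2: res = 4+2*4 = 12
k=3: res = 12+3*4 = 24
k=4: res = 24+4*4 = 40
k=5: res = 40+5*4 = 60
k=6: res = 60+6*4 = 84
k=7: res = 84+7*4 = 112
k=8: res = 112+8*4 = 144

144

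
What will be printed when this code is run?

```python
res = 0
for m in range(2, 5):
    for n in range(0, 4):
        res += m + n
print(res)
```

54

m=2,n=0: res = 0+2 = 2
m=2,n=1: res = 2+3 = 5
m=2,n=2: res = 5+4 = 9
m=2,n=3: res = 9+5 = 14
m=3,n=0: res = 14+3 = 17
m=3,n=1: res = 17+4 = 21
m=3,n=2: res = 21+5 = 26
m=3,n=3: res = 26+6 = 32
m=4,n=0: res = 32+4 = 36
m=4,n=1: res = 36+5 = 41
m=4,n=2: res = 41+6 = 47
m=4,n=3: res = 47+7 = 54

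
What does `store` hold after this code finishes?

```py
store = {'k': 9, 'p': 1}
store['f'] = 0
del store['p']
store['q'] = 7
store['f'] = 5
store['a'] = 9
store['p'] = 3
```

{'k': 9, 'f': 5, 'q': 7, 'a': 9, 'p': 3}

store['f'] = 0 → {'k': 9, 'p': 1, 'f': 0}
del 'p' → {'k': 9, 'f': 0}
store['q'] = 7 → {'k': 9, 'f': 0, 'q': 7}
store['f'] = 5 → {'k': 9, 'f': 5, 'q': 7}
store['a'] = 9 → {'k': 9, 'f': 5, 'q': 7, 'a': 9}
store['p'] = 3 → {'k': 9, 'f': 5, 'q': 7, 'a': 9, 'p': 3}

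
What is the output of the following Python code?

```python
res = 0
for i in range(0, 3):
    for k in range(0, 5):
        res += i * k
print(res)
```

i=0,k=0: res = 0+0 = 0
i=0,k=1: res = 0+0 = 0
i=0,k=2: res = 0+0 = 0
i=0,k=3: res = 0+0 = 0
i=0,k=4: res = 0+0 = 0
i=1,k=0: res = 0+0 = 0
i=1,k=1: res = 0+1 = 1
i=1,k=2: res = 1+2 = 3
i=1,k=3: res = 3+3 = 6
i=1,k=4: res = 6+4 = 10
i=2,k=0: res = 10+0 = 10
i=2,k=1: res = 10+2 = 12
i=2,k=2: res = 12+4 = 16
i=2,k=3: res = 16+6 = 22
i=2,k=4: res = 22+8 = 30

30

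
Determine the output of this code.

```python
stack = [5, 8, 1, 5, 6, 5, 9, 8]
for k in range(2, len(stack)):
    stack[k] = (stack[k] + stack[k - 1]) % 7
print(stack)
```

k=2: stack[2] = (1+8)%7 = 2 → [5, 8, 2, 5, 6, 5, 9, 8]
k=3: stack[3] = (5+2)%7 = 0 → [5, 8, 2, 0, 6, 5, 9, 8]
k=4: stack[4] = (6+0)%7 = 6 → [5, 8, 2, 0, 6, 5, 9, 8]
k=5: stack[5] = (5+6)%7 = 4 → [5, 8, 2, 0, 6, 4, 9, 8]
k=6: stack[6] = (9+4)%7 = 6 → [5, 8, 2, 0, 6, 4, 6, 8]
k=7: stack[7] = (8+6)%7 = 0 → [5, 8, 2, 0, 6, 4, 6, 0]

[5, 8, 2, 0, 6, 4, 6, 0]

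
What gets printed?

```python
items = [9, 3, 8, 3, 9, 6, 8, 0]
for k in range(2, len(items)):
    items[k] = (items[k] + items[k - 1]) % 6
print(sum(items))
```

k=2: items[2] = (8+3)%6 = 5 → [9, 3, 5, 3, 9, 6, 8, 0]
k=3: items[3] = (3+5)%6 = 2 → [9, 3, 5, 2, 9, 6, 8, 0]
k=4: items[4] = (9+2)%6 = 5 → [9, 3, 5, 2, 5, 6, 8, 0]
k=5: items[5] = (6+5)%6 = 5 → [9, 3, 5, 2, 5, 5, 8, 0]
k=6: items[6] = (8+5)%6 = 1 → [9, 3, 5, 2, 5, 5, 1, 0]
k=7: items[7] = (0+1)%6 = 1 → [9, 3, 5, 2, 5, 5, 1, 1]
sum = 31

31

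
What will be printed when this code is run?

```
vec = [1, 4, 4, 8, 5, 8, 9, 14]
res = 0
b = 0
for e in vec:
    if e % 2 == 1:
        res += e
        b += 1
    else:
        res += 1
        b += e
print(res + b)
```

61

e=1: odd, res = 0+1 = 1; b=1
e=4: not odd, res = 1+1 = 2; b=5
e=4: not odd, res = 2+1 = 3; b=9
e=8: not odd, res = 3+1 = 4; b=17
e=5: odd, res = 4+5 = 9; b=18
e=8: not odd, res = 9+1 = 10; b=26
e=9: odd, res = 10+9 = 19; b=27
e=14: not odd, res = 19+1 = 20; b=41
res+b = 20+41 = 61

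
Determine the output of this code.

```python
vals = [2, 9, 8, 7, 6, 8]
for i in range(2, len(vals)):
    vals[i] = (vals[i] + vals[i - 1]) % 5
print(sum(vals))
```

20

i=2: vals[2] = (8+9)%5 = 2 → [2, 9, 2, 7, 6, 8]
i=3: vals[3] = (7+2)%5 = 4 → [2, 9, 2, 4, 6, 8]
i=4: vals[4] = (6+4)%5 = 0 → [2, 9, 2, 4, 0, 8]
i=5: vals[5] = (8+0)%5 = 3 → [2, 9, 2, 4, 0, 3]
sum = 20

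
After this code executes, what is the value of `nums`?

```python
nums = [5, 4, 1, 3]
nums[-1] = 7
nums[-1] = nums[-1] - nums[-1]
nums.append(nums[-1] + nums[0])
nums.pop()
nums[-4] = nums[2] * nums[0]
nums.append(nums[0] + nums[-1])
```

nums[-1] = 7 → [5, 4, 1, 7]
nums[-1] = nums[-1]-nums[-1] = 7-7 = 0 → [5, 4, 1, 0]
append nums[-1]+nums[0] = 0+5 = 5 → [5, 4, 1, 0, 5]
pop() removes 5 → [5, 4, 1, 0]
nums[-4] = nums[2]*nums[0] = 1*5 = 5 → [5, 4, 1, 0]
append nums[0]+nums[-1] = 5+0 = 5 → [5, 4, 1, 0, 5]

[5, 4, 1, 0, 5]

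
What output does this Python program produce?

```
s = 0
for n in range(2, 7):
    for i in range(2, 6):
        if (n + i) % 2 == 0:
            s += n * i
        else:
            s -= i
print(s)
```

n=2,i=2: even sum, s = 0+4 = 4
n=2,i=3: odd sum, s = 4-3 = 1
n=2,i=4: even sum, s = 1+8 = 9
n=2,i=5: odd sum, s = 9-5 = 4
n=3,i=2: odd sum, s = 4-2 = 2
n=3,i=3: even sum, s = 2+9 = 11
n=3,i=4: odd sum, s = 11-4 = 7
n=3,i=5: even sum, s = 7+15 = 22
n=4,i=2: even sum, s = 22+8 = 30
n=4,i=3: odd sum, s = 30-3 = 27
n=4,i=4: even sum, s = 27+16 = 43
n=4,i=5: odd sum, s = 43-5 = 38
n=5,i=2: odd sum, s = 38-2 = 36
n=5,i=3: even sum, s = 36+15 = 51
n=5,i=4: odd sum, s = 51-4 = 47
n=5,i=5: even sum, s = 47+25 = 72
n=6,i=2: even sum, s = 72+12 = 84
n=6,i=3: odd sum, s = 84-3 = 81
n=6,i=4: even sum, s = 81+24 = 105
n=6,i=5: odd sum, s = 105-5 = 100

100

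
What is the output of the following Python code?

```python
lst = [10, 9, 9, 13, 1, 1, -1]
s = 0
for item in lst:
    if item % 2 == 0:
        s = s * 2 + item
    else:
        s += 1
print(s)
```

item=10: even, s = 0*2+10 = 10
item=9: not even, s = 10+1 = 11
item=9: not even, s = 11+1 = 12
item=13: not even, s = 12+1 = 13
item=1: not even, s = 13+1 = 14
item=1: not even, s = 14+1 = 15
item=-1: not even, s = 15+1 = 16

16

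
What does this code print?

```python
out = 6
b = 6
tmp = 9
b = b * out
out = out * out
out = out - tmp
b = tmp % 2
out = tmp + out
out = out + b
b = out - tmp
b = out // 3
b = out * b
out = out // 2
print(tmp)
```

9

b = 6*6 = 36
out = 6*6 = 36
out = 36-9 = 27
b = 9%2 = 1
out = 9+27 = 36
out = 36+1 = 37
b = 37-9 = 28
b = 37//3 = 12
b = 37*12 = 444
out = 37//2 = 18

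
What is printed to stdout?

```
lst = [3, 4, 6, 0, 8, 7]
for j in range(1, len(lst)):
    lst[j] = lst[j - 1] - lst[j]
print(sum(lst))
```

j=1: lst[1] = 3-4 = -1 → [3, -1, 6, 0, 8, 7]
j=2: lst[2] = (-1)-6 = -7 → [3, -1, -7, 0, 8, 7]
j=3: lst[3] = (-7)-0 = -7 → [3, -1, -7, -7, 8, 7]
j=4: lst[4] = (-7)-8 = -15 → [3, -1, -7, -7, -15, 7]
j=5: lst[5] = (-15)-7 = -22 → [3, -1, -7, -7, -15, -22]
sum = -49

-49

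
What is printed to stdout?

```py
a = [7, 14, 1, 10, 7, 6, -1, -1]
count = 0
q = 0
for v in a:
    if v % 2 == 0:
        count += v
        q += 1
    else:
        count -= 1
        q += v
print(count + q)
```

41

v=7: not even, count = 0-1 = -1; q=7
v=14: even, count = (-1)+14 = 13; q=8
v=1: not even, count = 13-1 = 12; q=9
v=10: even, count = 12+10 = 22; q=10
v=7: not even, count = 22-1 = 21; q=17
v=6: even, count = 21+6 = 27; q=18
v=-1: not even, count = 27-1 = 26; q=17
v=-1: not even, count = 26-1 = 25; q=16
count+q = 25+16 = 41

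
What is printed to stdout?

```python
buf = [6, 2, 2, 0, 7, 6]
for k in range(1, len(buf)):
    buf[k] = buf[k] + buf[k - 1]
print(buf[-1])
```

k=1: buf[1] = 2+6 = 8 → [6, 8, 2, 0, 7, 6]
k=2: buf[2] = 2+8 = 10 → [6, 8, 10, 0, 7, 6]
k=3: buf[3] = 0+10 = 10 → [6, 8, 10, 10, 7, 6]
k=4: buf[4] = 7+10 = 17 → [6, 8, 10, 10, 17, 6]
k=5: buf[5] = 6+17 = 23 → [6, 8, 10, 10, 17, 23]

23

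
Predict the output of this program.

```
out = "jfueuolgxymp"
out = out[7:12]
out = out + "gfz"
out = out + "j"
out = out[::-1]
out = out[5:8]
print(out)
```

myx

slice [7:12] → 'gxymp'
+ 'gfz' → 'gxympgfz'
+ 'j' → 'gxympgfzj'
reverse → 'jzfgpmyxg'
slice [5:8] → 'myx'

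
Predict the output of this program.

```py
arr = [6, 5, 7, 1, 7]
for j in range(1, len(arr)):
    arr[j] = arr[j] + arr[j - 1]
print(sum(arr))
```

80

j=1: arr[1] = 5+6 = 11 → [6, 11, 7, 1, 7]
j=2: arr[2] = 7+11 = 18 → [6, 11, 18, 1, 7]
j=3: arr[3] = 1+18 = 19 → [6, 11, 18, 19, 7]
j=4: arr[4] = 7+19 = 26 → [6, 11, 18, 19, 26]
sum = 80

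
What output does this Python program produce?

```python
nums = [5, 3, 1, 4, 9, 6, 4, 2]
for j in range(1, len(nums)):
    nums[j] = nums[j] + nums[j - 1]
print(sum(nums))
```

j=1: nums[1] = 3+5 = 8 → [5, 8, 1, 4, 9, 6, 4, 2]
j=2: nums[2] = 1+8 = 9 → [5, 8, 9, 4, 9, 6, 4, 2]
j=3: nums[3] = 4+9 = 13 → [5, 8, 9, 13, 9, 6, 4, 2]
j=4: nums[4] = 9+13 = 22 → [5, 8, 9, 13, 22, 6, 4, 2]
j=5: nums[5] = 6+22 = 28 → [5, 8, 9, 13, 22, 28, 4, 2]
j=6: nums[6] = 4+28 = 32 → [5, 8, 9, 13, 22, 28, 32, 2]
j=7: nums[7] = 2+32 = 34 → [5, 8, 9, 13, 22, 28, 32, 34]
sum = 151

151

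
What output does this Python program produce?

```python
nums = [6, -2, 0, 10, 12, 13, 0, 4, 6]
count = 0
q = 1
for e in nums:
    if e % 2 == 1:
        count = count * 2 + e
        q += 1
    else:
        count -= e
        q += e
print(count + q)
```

e=6: not odd, count = 0-6 = -6; q=7
e=-2: not odd, count = (-6)-(-2) = -4; q=5
e=0: not odd, count = (-4)-0 = -4; q=5
e=10: not odd, count = (-4)-10 = -14; q=15
e=12: not odd, count = (-14)-12 = -26; q=27
e=13: odd, count = (-26)*2+13 = -39; q=28
e=0: not odd, count = (-39)-0 = -39; q=28
e=4: not odd, count = (-39)-4 = -43; q=32
e=6: not odd, count = (-43)-6 = -49; q=38
count+q = (-49)+38 = -11

-11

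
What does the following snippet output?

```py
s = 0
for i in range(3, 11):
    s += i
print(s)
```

i=3: s = 0+3 = 3
i=4: s = 3+4 = 7
i=5: s = 7+5 = 12
i=6: s = 12+6 = 18
i=7: s = 18+7 = 25
i=8: s = 25+8 = 33
i=9: s = 33+9 = 42
i=10: s = 42+10 = 52

52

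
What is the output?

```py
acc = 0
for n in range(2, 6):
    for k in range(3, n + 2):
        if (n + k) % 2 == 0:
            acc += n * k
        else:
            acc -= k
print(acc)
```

n=2,k=3: odd sum, acc = 0-3 = -3
n=3,k=3: even sum, acc = (-3)+9 = 6
n=3,k=4: odd sum, acc = 6-4 = 2
n=4,k=3: odd sum, acc = 2-3 = -1
n=4,k=4: even sum, acc = (-1)+16 = 15
n=4,k=5: odd sum, acc = 15-5 = 10
n=5,k=3: even sum, acc = 10+15 = 25
n=5,k=4: odd sum, acc = 25-4 = 21
n=5,k=5: even sum, acc = 21+25 = 46
n=5,k=6: odd sum, acc = 46-6 = 40

40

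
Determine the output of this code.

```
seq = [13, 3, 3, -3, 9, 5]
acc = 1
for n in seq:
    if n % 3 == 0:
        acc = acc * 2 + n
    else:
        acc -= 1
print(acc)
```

38

n=13: not %3==0, acc = 1-1 = 0
n=3: %3==0, acc = 0*2+3 = 3
n=3: %3==0, acc = 3*2+3 = 9
n=-3: %3==0, acc = 9*2+(-3) = 15
n=9: %3==0, acc = 15*2+9 = 39
n=5: not %3==0, acc = 39-1 = 38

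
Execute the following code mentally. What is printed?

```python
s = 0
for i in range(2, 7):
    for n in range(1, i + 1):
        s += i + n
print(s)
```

i=2,n=1: s = 0+3 = 3
i=2,n=2: s = 3+4 = 7
i=3,n=1: s = 7+4 = 11
i=3,n=2: s = 11+5 = 16
i=3,n=3: s = 16+6 = 22
i=4,n=1: s = 22+5 = 27
i=4,n=2: s = 27+6 = 33
i=4,n=3: s = 33+7 = 40
i=4,n=4: s = 40+8 = 48
i=5,n=1: s = 48+6 = 54
i=5,n=2: s = 54+7 = 61
i=5,n=3: s = 61+8 = 69
i=5,n=4: s = 69+9 = 78
i=5,n=5: s = 78+10 = 88
i=6,n=1: s = 88+7 = 95
i=6,n=2: s = 95+8 = 103
i=6,n=3: s = 103+9 = 112
i=6,n=4: s = 112+10 = 122
i=6,n=5: s = 122+11 = 133
i=6,n=6: s = 133+12 = 145

145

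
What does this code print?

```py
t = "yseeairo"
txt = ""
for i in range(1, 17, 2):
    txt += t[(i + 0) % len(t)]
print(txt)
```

i=1: add t[1]='s' → 's'
i=3: add t[3]='e' → 'se'
i=5: add t[5]='i' → 'sei'
i=7: add t[7]='o' → 'seio'
i=9: add t[1]='s' → 'seios'
i=11: add t[3]='e' → 'seiose'
i=13: add t[5]='i' → 'seiosei'
i=15: add t[7]='o' → 'seioseio'

seioseio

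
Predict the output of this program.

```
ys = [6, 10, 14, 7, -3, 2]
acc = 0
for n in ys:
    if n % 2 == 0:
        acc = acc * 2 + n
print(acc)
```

n=6: even, acc = 0*2+6 = 6
n=10: even, acc = 6*2+10 = 22
n=14: even, acc = 22*2+14 = 58
n=7: not even
n=-3: not even
n=2: even, acc = 58*2+2 = 118

118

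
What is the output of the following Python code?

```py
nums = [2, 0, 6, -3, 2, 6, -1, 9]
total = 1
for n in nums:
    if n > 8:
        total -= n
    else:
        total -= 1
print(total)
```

n=2: not >8, total = 1-1 = 0
n=0: not >8, total = 0-1 = -1
n=6: not >8, total = (-1)-1 = -2
n=-3: not >8, total = (-2)-1 = -3
n=2: not >8, total = (-3)-1 = -4
n=6: not >8, total = (-4)-1 = -5
n=-1: not >8, total = (-5)-1 = -6
n=9: >8, total = (-6)-9 = -15

-15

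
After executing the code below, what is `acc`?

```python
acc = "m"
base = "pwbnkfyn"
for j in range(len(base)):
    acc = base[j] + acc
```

j=0: prepend 'p' → 'pm'
j=1: prepend 'w' → 'wpm'
j=2: prepend 'b' → 'bwpm'
j=3: prepend 'n' → 'nbwpm'
j=4: prepend 'k' → 'knbwpm'
j=5: prepend 'f' → 'fknbwpm'
j=6: prepend 'y' → 'yfknbwpm'
j=7: prepend 'n' → 'nyfknbwpm'

'nyfknbwpm'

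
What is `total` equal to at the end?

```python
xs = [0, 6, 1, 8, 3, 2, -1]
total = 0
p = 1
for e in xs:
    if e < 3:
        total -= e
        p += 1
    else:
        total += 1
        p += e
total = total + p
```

e=0: <3, total = 0-0 = 0; p=2
e=6: not <3, total = 0+1 = 1; p=8
e=1: <3, total = 1-1 = 0; p=9
e=8: not <3, total = 0+1 = 1; p=17
e=3: not <3, total = 1+1 = 2; p=20
e=2: <3, total = 2-2 = 0; p=21
e=-1: <3, total = 0-(-1) = 1; p=22
total+p = 1+22 = 23

23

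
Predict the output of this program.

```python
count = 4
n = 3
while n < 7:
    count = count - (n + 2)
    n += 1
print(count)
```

n=3: count = 4-5 = -1
n=4: count = (-1)-6 = -7
n=5: count = (-7)-7 = -14
n=6: count = (-14)-8 = -22

-22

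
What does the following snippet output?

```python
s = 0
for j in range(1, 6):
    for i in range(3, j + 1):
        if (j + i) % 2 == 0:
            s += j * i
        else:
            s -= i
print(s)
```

58

j=3,i=3: even sum, s = 0+9 = 9
j=4,i=3: odd sum, s = 9-3 = 6
j=4,i=4: even sum, s = 6+16 = 22
j=5,i=3: even sum, s = 22+15 = 37
j=5,i=4: odd sum, s = 37-4 = 33
j=5,i=5: even sum, s = 33+25 = 58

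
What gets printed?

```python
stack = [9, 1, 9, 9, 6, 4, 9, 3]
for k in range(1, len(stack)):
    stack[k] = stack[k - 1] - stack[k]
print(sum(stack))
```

-91

k=1: stack[1] = 9-1 = 8 → [9, 8, 9, 9, 6, 4, 9, 3]
k=2: stack[2] = 8-9 = -1 → [9, 8, -1, 9, 6, 4, 9, 3]
k=3: stack[3] = (-1)-9 = -10 → [9, 8, -1, -10, 6, 4, 9, 3]
k=4: stack[4] = (-10)-6 = -16 → [9, 8, -1, -10, -16, 4, 9, 3]
k=5: stack[5] = (-16)-4 = -20 → [9, 8, -1, -10, -16, -20, 9, 3]
k=6: stack[6] = (-20)-9 = -29 → [9, 8, -1, -10, -16, -20, -29, 3]
k=7: stack[7] = (-29)-3 = -32 → [9, 8, -1, -10, -16, -20, -29, -32]
sum = -91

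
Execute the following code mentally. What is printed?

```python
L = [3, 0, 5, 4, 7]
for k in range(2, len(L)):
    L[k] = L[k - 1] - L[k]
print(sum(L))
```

k=2: L[2] = 0-5 = -5 → [3, 0, -5, 4, 7]
k=3: L[3] = (-5)-4 = -9 → [3, 0, -5, -9, 7]
k=4: L[4] = (-9)-7 = -16 → [3, 0, -5, -9, -16]
sum = -27

-27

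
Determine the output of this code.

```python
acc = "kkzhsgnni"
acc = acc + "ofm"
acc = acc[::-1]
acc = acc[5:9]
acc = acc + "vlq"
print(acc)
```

ngshvlq

+ 'ofm' → 'kkzhsgnniofm'
reverse → 'mfoinngshzkk'
slice [5:9] → 'ngsh'
+ 'vlq' → 'ngshvlq'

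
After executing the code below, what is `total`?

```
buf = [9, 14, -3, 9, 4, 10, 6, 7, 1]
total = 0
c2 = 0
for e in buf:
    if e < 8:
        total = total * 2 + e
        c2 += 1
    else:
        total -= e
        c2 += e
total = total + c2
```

-890

e=9: not <8, total = 0-9 = -9; c2=9
e=14: not <8, total = (-9)-14 = -23; c2=23
e=-3: <8, total = (-23)*2+(-3) = -49; c2=24
e=9: not <8, total = (-49)-9 = -58; c2=33
e=4: <8, total = (-58)*2+4 = -112; c2=34
e=10: not <8, total = (-112)-10 = -122; c2=44
e=6: <8, total = (-122)*2+6 = -238; c2=45
e=7: <8, total = (-238)*2+7 = -469; c2=46
e=1: <8, total = (-469)*2+1 = -937; c2=47
total+c2 = (-937)+47 = -890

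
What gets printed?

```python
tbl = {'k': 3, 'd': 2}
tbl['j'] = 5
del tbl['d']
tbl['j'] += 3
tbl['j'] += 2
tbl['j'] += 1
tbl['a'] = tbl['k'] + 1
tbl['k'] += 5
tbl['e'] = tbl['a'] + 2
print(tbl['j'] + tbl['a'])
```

15

tbl['j'] = 5 → {'k': 3, 'd': 2, 'j': 5}
del 'd' → {'k': 3, 'j': 5}
tbl['j'] = 5+3 = 8 → {'k': 3, 'j': 8}
tbl['j'] = 8+2 = 10 → {'k': 3, 'j': 10}
tbl['j'] = 10+1 = 11 → {'k': 3, 'j': 11}
tbl['a'] = tbl['k']+1 = 4 → {'k': 3, 'j': 11, 'a': 4}
tbl['k'] = 3+5 = 8 → {'k': 8, 'j': 11, 'a': 4}
tbl['e'] = tbl['a']+2 = 6 → {'k': 8, 'j': 11, 'a': 4, 'e': 6}
tbl['j']+tbl['a'] = 11+4 = 15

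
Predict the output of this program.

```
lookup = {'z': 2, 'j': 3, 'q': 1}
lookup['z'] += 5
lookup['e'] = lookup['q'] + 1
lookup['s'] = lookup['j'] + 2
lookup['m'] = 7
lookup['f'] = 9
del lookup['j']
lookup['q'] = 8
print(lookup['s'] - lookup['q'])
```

-3

lookup['z'] = 2+5 = 7 → {'z': 7, 'j': 3, 'q': 1}
lookup['e'] = lookup['q']+1 = 2 → {'z': 7, 'j': 3, 'q': 1, 'e': 2}
lookup['s'] = lookup['j']+2 = 5 → {'z': 7, 'j': 3, 'q': 1, 'e': 2, 's': 5}
lookup['m'] = 7 → {'z': 7, 'j': 3, 'q': 1, 'e': 2, 's': 5, 'm': 7}
lookup['f'] = 9 → {'z': 7, 'j': 3, 'q': 1, 'e': 2, 's': 5, 'm': 7, 'f': 9}
del 'j' → {'z': 7, 'q': 1, 'e': 2, 's': 5, 'm': 7, 'f': 9}
lookup['q'] = 8 → {'z': 7, 'q': 8, 'e': 2, 's': 5, 'm': 7, 'f': 9}
lookup['s']-lookup['q'] = 5-8 = -3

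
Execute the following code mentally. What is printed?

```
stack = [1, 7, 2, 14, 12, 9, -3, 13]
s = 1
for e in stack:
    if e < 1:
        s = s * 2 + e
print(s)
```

e=1: not <1
e=7: not <1
e=2: not <1
e=14: not <1
e=12: not <1
e=9: not <1
e=-3: <1, s = 1*2+(-3) = -1
e=13: not <1

-1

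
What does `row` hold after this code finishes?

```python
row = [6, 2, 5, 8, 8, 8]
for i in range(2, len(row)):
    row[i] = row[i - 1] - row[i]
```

i=2: row[2] = 2-5 = -3 → [6, 2, -3, 8, 8, 8]
i=3: row[3] = (-3)-8 = -11 → [6, 2, -3, -11, 8, 8]
i=4: row[4] = (-11)-8 = -19 → [6, 2, -3, -11, -19, 8]
i=5: row[5] = (-19)-8 = -27 → [6, 2, -3, -11, -19, -27]

[6, 2, -3, -11, -19, -27]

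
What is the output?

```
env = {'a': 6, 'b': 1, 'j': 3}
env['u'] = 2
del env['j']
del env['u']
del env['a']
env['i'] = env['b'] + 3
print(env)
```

env['u'] = 2 → {'a': 6, 'b': 1, 'j': 3, 'u': 2}
del 'j' → {'a': 6, 'b': 1, 'u': 2}
del 'u' → {'a': 6, 'b': 1}
del 'a' → {'b': 1}
env['i'] = env['b']+3 = 4 → {'b': 1, 'i': 4}

{'b': 1, 'i': 4}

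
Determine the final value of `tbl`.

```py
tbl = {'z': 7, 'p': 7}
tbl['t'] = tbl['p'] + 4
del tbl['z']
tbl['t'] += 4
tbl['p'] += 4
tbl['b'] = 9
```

tbl['t'] = tbl['p']+4 = 11 → {'z': 7, 'p': 7, 't': 11}
del 'z' → {'p': 7, 't': 11}
tbl['t'] = 11+4 = 15 → {'p': 7, 't': 15}
tbl['p'] = 7+4 = 11 → {'p': 11, 't': 15}
tbl['b'] = 9 → {'p': 11, 't': 15, 'b': 9}

{'p': 11, 't': 15, 'b': 9}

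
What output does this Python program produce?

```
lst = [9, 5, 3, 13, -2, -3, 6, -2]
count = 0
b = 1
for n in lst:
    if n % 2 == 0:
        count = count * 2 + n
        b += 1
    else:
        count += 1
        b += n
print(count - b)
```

7

n=9: not even, count = 0+1 = 1; b=10
n=5: not even, count = 1+1 = 2; b=15
n=3: not even, count = 2+1 = 3; b=18
n=13: not even, count = 3+1 = 4; b=31
n=-2: even, count = 4*2+(-2) = 6; b=32
n=-3: not even, count = 6+1 = 7; b=29
n=6: even, count = 7*2+6 = 20; b=30
n=-2: even, count = 20*2+(-2) = 38; b=31
count-b = 38-31 = 7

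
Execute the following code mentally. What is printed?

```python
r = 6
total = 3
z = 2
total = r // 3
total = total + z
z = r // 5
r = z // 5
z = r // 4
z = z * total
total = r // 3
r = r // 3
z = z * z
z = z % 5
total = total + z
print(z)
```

total = 6//3 = 2
total = 2+2 = 4
z = 6//5 = 1
r = 1//5 = 0
z = 0//4 = 0
z = 0*4 = 0
total = 0//3 = 0
r = 0//3 = 0
z = 0*0 = 0
z = 0%5 = 0
total = 0+0 = 0

0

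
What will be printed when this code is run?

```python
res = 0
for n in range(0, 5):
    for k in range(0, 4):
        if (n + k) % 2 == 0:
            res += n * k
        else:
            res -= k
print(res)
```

12

n=0,k=0: even sum, res = 0+0 = 0
n=0,k=1: odd sum, res = 0-1 = -1
n=0,k=2: even sum, res = (-1)+0 = -1
n=0,k=3: odd sum, res = (-1)-3 = -4
n=1,k=0: odd sum, res = (-4)-0 = -4
n=1,k=1: even sum, res = (-4)+1 = -3
n=1,k=2: odd sum, res = (-3)-2 = -5
n=1,k=3: even sum, res = (-5)+3 = -2
n=2,k=0: even sum, res = (-2)+0 = -2
n=2,k=1: odd sum, res = (-2)-1 = -3
n=2,k=2: even sum, res = (-3)+4 = 1
n=2,k=3: odd sum, res = 1-3 = -2
n=3,k=0: odd sum, res = (-2)-0 = -2
n=3,k=1: even sum, res = (-2)+3 = 1
n=3,k=2: odd sum, res = 1-2 = -1
n=3,k=3: even sum, res = (-1)+9 = 8
n=4,k=0: even sum, res = 8+0 = 8
n=4,k=1: odd sum, res = 8-1 = 7
n=4,k=2: even sum, res = 7+8 = 15
n=4,k=3: odd sum, res = 15-3 = 12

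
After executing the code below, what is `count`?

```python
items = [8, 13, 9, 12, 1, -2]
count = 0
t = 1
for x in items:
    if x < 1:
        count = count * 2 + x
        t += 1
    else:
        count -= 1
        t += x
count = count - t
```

x=8: not <1, count = 0-1 = -1; t=9
x=13: not <1, count = (-1)-1 = -2; t=22
x=9: not <1, count = (-2)-1 = -3; t=31
x=12: not <1, count = (-3)-1 = -4; t=43
x=1: not <1, count = (-4)-1 = -5; t=44
x=-2: <1, count = (-5)*2+(-2) = -12; t=45
count-t = (-12)-45 = -57

-57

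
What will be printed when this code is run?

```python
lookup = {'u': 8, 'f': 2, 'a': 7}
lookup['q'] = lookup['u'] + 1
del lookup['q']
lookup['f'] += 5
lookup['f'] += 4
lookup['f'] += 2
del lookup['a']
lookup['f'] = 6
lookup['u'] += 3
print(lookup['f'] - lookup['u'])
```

-5

lookup['q'] = lookup['u']+1 = 9 → {'u': 8, 'f': 2, 'a': 7, 'q': 9}
del 'q' → {'u': 8, 'f': 2, 'a': 7}
lookup['f'] = 2+5 = 7 → {'u': 8, 'f': 7, 'a': 7}
lookup['f'] = 7+4 = 11 → {'u': 8, 'f': 11, 'a': 7}
lookup['f'] = 11+2 = 13 → {'u': 8, 'f': 13, 'a': 7}
del 'a' → {'u': 8, 'f': 13}
lookup['f'] = 6 → {'u': 8, 'f': 6}
lookup['u'] = 8+3 = 11 → {'u': 11, 'f': 6}
lookup['f']-lookup['u'] = 6-11 = -5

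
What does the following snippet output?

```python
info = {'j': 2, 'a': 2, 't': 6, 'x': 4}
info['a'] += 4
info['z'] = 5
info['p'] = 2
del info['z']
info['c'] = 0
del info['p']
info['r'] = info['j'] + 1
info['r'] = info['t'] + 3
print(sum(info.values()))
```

info['a'] = 2+4 = 6 → {'j': 2, 'a': 6, 't': 6, 'x': 4}
info['z'] = 5 → {'j': 2, 'a': 6, 't': 6, 'x': 4, 'z': 5}
info['p'] = 2 → {'j': 2, 'a': 6, 't': 6, 'x': 4, 'z': 5, 'p': 2}
del 'z' → {'j': 2, 'a': 6, 't': 6, 'x': 4, 'p': 2}
info['c'] = 0 → {'j': 2, 'a': 6, 't': 6, 'x': 4, 'p': 2, 'c': 0}
del 'p' → {'j': 2, 'a': 6, 't': 6, 'x': 4, 'c': 0}
info['r'] = info['j']+1 = 3 → {'j': 2, 'a': 6, 't': 6, 'x': 4, 'c': 0, 'r': 3}
info['r'] = info['t']+3 = 9 → {'j': 2, 'a': 6, 't': 6, 'x': 4, 'c': 0, 'r': 9}
sum of values = 27

27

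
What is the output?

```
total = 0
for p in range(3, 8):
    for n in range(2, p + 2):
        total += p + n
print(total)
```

p=3,n=2: total = 0+5 = 5
p=3,n=3: total = 5+6 = 11
p=3,n=4: total = 11+7 = 18
p=4,n=2: total = 18+6 = 24
p=4,n=3: total = 24+7 = 31
p=4,n=4: total = 31+8 = 39
p=4,n=5: total = 39+9 = 48
p=5,n=2: total = 48+7 = 55
p=5,n=3: total = 55+8 = 63
p=5,n=4: total = 63+9 = 72
p=5,n=5: total = 72+10 = 82
p=5,n=6: total = 82+11 = 93
p=6,n=2: total = 93+8 = 101
p=6,n=3: total = 101+9 = 110
p=6,n=4: total = 110+10 = 120
p=6,n=5: total = 120+11 = 131
p=6,n=6: total = 131+12 = 143
p=6,n=7: total = 143+13 = 156
p=7,n=2: total = 156+9 = 165
p=7,n=3: total = 165+10 = 175
p=7,n=4: total = 175+11 = 186
p=7,n=5: total = 186+12 = 198
p=7,n=6: total = 198+13 = 211
p=7,n=7: total = 211+14 = 225
p=7,n=8: total = 225+15 = 240

240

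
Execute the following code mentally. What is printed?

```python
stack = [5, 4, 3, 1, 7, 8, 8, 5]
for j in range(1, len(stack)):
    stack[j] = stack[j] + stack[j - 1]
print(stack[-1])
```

j=1: stack[1] = 4+5 = 9 → [5, 9, 3, 1, 7, 8, 8, 5]
j=2: stack[2] = 3+9 = 12 → [5, 9, 12, 1, 7, 8, 8, 5]
j=3: stack[3] = 1+12 = 13 → [5, 9, 12, 13, 7, 8, 8, 5]
j=4: stack[4] = 7+13 = 20 → [5, 9, 12, 13, 20, 8, 8, 5]
j=5: stack[5] = 8+20 = 28 → [5, 9, 12, 13, 20, 28, 8, 5]
j=6: stack[6] = 8+28 = 36 → [5, 9, 12, 13, 20, 28, 36, 5]
j=7: stack[7] = 5+36 = 41 → [5, 9, 12, 13, 20, 28, 36, 41]

41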